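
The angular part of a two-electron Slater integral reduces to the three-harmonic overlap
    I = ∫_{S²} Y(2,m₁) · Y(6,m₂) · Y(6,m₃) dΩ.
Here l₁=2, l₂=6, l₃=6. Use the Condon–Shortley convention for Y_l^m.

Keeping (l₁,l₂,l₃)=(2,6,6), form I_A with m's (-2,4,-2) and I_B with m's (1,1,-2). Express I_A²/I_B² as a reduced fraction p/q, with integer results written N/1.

3/1

Same 2,6,6: normalisation and zero-m 3j drop out of the ratio.
A: Δ: 2! 2! 10! / 15! → 1/90090; sum: t=2:+1/322560 = 1/322560; 3j²(2 6 6; -2 4 -2) = Δ·Π!·Σ² = 18/1001  (sign +1)
B: Δ: 2! 2! 10! / 15! → 1/90090; sum: t=0:+1/60480 t=1:−1/34560 = -1/80640; 3j²(2 6 6; 1 1 -2) = Δ·Π!·Σ² = 6/1001  (sign -1)
I_A²/I_B² = (18/1001)/(6/1001) = 3/1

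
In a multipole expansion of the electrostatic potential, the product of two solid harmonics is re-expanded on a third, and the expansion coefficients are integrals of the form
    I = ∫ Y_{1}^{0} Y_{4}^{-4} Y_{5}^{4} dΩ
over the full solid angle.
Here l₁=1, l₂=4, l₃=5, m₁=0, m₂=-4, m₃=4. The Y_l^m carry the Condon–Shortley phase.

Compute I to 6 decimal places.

0.147319

Checks pass: Σm=0; 10 even; l₃=5∈[3,5].
(2·1+1)(2·4+1)(2·5+1) = 297
Δ: 0! 2! 8! / 11! → 1/495
sum: t=0:+1/576 = 1/576
3j²(1 4 5; 0 0 0) = Δ·Π!·Σ² = 5/99  (sign -1)
sum: t=0:+1/40320 = 1/40320
3j²(1 4 5; 0 -4 4) = Δ·Π!·Σ² = 1/55  (sign -1)
combine: 4πI² = 297·5/99·1/55 = 3/11
take √, sign +1: I = 0.14731920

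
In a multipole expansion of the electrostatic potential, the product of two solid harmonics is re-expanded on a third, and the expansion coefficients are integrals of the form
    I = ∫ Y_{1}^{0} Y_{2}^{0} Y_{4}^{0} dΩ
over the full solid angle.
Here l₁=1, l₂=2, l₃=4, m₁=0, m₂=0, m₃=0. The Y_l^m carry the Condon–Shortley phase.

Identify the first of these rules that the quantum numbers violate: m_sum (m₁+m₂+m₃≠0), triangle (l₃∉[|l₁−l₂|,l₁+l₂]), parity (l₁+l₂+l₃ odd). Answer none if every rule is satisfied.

Σmᵢ = 0  ✓
l₃∈[|l₁−l₂|,l₁+l₂]=[1,3], have l₃=4  ✗
Σlᵢ = 7 ⇒ odd

triangle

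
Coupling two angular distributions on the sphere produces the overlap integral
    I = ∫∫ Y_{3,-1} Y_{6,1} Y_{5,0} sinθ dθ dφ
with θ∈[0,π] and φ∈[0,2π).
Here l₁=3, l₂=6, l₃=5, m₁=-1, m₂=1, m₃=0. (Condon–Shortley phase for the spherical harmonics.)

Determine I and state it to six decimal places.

Checks pass: Σm=0; 14 even; l₃=5∈[3,9].
(2·3+1)(2·6+1)(2·5+1) = 1001
Δ: 4! 2! 8! / 15! → 1/675675
sum: t=1:−1/8640 t=2:+1/2304 t=3:−1/8640 = 7/34560
3j²(3 6 5; 0 0 0) = Δ·Π!·Σ² = 7/429  (sign -1)
sum: t=2:+1/5760 t=3:−1/3456 t=4:+1/34560 = -1/11520
3j²(3 6 5; -1 1 0) = Δ·Π!·Σ² = 2/429  (sign +1)
combine: 4πI² = 1001·7/429·2/429 = 98/1287
take √, sign -1: I = -0.07784287

-0.077843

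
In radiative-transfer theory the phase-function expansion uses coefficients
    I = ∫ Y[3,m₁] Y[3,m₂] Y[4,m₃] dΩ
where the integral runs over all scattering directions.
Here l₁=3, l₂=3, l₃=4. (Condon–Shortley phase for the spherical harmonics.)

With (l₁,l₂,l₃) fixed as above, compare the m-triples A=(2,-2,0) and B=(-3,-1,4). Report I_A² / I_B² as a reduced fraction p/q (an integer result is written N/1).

7/6

l's match ⇒ only the (l;m) 3-j factors differ between A and B.
A: triangle coeff Δ(3,3,4) = 1/34650; Σ_t [0,1]: t=0:+1/72 t=1:−1/576 = 7/576; (3j)²=7/198 [(3 3 4; 2 -2 0)], sign=+1
B: triangle coeff Δ(3,3,4) = 1/34650; Σ_t [2,2]: t=2:+1/1152 = 1/1152; (3j)²=1/33 [(3 3 4; -3 -1 4)], sign=+1
I_A²/I_B² = (7/198)/(1/33) = 7/6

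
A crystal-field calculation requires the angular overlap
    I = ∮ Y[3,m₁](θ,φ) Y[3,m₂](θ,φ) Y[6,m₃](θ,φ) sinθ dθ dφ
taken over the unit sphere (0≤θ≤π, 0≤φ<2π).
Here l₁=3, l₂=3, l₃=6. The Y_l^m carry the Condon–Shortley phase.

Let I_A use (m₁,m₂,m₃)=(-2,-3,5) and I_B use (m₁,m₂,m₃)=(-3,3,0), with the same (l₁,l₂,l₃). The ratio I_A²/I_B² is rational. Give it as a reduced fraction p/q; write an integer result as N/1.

l's match ⇒ only the (l;m) 3-j factors differ between A and B.
A: triangle coeff Δ(3,3,6) = 1/12012; Σ_t [0,0]: t=0:+1/86400 = 1/86400; (3j)²=1/26 [(3 3 6; -2 -3 5)], sign=-1
B: triangle coeff Δ(3,3,6) = 1/12012; Σ_t [0,0]: t=0:+1/518400 = 1/518400; (3j)²=1/12012 [(3 3 6; -3 3 0)], sign=+1
I_A²/I_B² = (1/26)/(1/12012) = 462/1

462/1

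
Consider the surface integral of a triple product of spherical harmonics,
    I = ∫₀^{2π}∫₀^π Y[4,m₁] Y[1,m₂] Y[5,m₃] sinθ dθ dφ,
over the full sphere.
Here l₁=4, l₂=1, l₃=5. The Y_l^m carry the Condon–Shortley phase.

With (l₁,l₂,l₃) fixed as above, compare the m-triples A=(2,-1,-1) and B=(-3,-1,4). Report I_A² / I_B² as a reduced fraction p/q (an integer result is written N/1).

1/6

Same 4,1,5: normalisation and zero-m 3j drop out of the ratio.
A: Δ: 0! 8! 2! / 11! → 1/495; sum: t=0:+1/2880 = 1/2880; 3j²(4 1 5; 2 -1 -1) = Δ·Π!·Σ² = 2/165  (sign +1)
B: Δ: 0! 8! 2! / 11! → 1/495; sum: t=0:+1/10080 = 1/10080; 3j²(4 1 5; -3 -1 4) = Δ·Π!·Σ² = 4/55  (sign -1)
I_A²/I_B² = (2/165)/(4/55) = 1/6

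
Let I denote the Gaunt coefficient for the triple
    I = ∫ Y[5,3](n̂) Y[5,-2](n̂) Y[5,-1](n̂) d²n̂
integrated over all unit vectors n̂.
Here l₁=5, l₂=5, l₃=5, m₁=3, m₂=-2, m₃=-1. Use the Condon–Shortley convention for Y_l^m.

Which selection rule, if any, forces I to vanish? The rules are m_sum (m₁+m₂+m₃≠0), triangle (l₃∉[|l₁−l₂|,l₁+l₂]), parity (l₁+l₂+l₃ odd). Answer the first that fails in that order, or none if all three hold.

azimuthal sum: 3 − 2 − 1 = 0  ✓
0 ≤ 5 ≤ 10 (triangle on l)  ✓
L = 5 + 5 + 5 = 15 (odd)  ✗

parity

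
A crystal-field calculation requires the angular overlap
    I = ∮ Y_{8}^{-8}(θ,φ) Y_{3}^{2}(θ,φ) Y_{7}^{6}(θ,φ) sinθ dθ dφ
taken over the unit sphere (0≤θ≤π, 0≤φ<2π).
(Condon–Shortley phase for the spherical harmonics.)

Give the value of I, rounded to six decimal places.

0.195250

Checks pass: Σm=0; 18 even; l₃=7∈[5,11].
(2·8+1)(2·3+1)(2·7+1) = 1785
Δ: 4! 12! 2! / 19! → 1/5290740
sum: t=1:−1/7257600 t=2:+1/2073600 t=3:−1/7257600 = 1/4838400
3j²(8 3 7; 0 0 0) = Δ·Π!·Σ² = 252/20995  (sign -1)
sum: t=4:+1/11496038400 = 1/11496038400
3j²(8 3 7; -8 2 6) = Δ·Π!·Σ² = 65/2907  (sign -1)
combine: 4πI² = 1785·252/20995·65/2907 = 2940/6137
take √, sign +1: I = 0.19524983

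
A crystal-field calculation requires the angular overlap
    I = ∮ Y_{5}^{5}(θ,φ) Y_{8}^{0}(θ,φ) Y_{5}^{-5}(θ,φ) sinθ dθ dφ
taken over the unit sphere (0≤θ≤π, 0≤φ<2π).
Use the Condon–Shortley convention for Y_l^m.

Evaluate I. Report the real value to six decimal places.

-0.009695

m-sum 0 ✓  L=18 even ✓  3≤5≤13 ✓
Π(2lᵢ+1) = 11×17×11 = 2057
triangle coeff Δ(5,8,5) = 1/37413090
Σ_t [3,5]: t=3:−1/1036800 t=4:+1/331776 t=5:−1/1036800 = 1/921600
(3j)²=490/46189 [(5 8 5; 0 0 0)], sign=-1
Σ_t [0,0]: t=0:+1/3251404800 = 1/3251404800
(3j)²=5/92378 [(5 8 5; 5 0 -5)], sign=+1
⇒ 4πI² = 1225/1037153
I = (-1)√(1225/1037153/(4π)) = -0.00969486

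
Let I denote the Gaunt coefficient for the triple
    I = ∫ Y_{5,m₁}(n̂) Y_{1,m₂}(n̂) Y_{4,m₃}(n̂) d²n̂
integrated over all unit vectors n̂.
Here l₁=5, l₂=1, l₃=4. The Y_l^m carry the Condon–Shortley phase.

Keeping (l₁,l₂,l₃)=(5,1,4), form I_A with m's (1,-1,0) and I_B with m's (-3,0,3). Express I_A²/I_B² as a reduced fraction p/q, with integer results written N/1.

15/16

Shared (l₁,l₂,l₃)=(5,1,4): N and (l;000)² cancel in I_A²/I_B².
A: Δ = 2!·8!·0!/11! = 1/495; Racah Σ t=0..0: t=0:+1/1152 = 1/1152; ⇒ 3j(5 1 4; 1 -1 0)² = 1/33, sgn +1
B: Δ = 2!·8!·0!/11! = 1/495; Racah Σ t=1..1: t=1:−1/5040 = -1/5040; ⇒ 3j(5 1 4; -3 0 3)² = 16/495, sgn +1
I_A²/I_B² = (1/33)/(16/495) = 15/16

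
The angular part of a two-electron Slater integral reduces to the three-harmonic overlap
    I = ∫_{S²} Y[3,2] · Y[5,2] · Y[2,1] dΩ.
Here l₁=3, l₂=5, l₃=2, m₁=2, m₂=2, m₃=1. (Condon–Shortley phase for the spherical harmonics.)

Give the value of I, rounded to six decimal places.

2 + 2 + 1 = 5 ≠ 0: azimuthal integral kills it; I = 0

0.000000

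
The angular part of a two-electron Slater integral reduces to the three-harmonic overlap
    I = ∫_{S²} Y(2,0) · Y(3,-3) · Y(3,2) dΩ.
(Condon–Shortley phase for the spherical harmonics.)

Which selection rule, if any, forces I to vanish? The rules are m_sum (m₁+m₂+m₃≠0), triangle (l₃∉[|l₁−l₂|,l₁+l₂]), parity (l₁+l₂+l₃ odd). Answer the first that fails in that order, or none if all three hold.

m_sum

m₁+m₂+m₃ = 0 − 3 + 2 = -1  ✗
triangle: |2−3|=1 ≤ l₃=3 ≤ 2+3=5
parity: l₁+l₂+l₃ = 8 is even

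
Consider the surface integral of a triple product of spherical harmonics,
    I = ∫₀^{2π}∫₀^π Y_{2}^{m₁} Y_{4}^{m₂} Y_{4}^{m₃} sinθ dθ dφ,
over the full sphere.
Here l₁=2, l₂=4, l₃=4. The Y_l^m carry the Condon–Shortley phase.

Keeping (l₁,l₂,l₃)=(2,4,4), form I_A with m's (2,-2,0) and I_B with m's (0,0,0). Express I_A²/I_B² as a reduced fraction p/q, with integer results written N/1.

l's match ⇒ only the (l;m) 3-j factors differ between A and B.
A: triangle coeff Δ(2,4,4) = 1/13860; Σ_t [0,0]: t=0:+1/192 = 1/192; (3j)²=3/77 [(2 4 4; 2 -2 0)], sign=+1
B: triangle coeff Δ(2,4,4) = 1/13860; Σ_t [0,2]: t=0:+1/192 t=1:−1/36 t=2:+1/192 = -5/288; (3j)²=20/693 [(2 4 4; 0 0 0)], sign=-1
I_A²/I_B² = (3/77)/(20/693) = 27/20

27/20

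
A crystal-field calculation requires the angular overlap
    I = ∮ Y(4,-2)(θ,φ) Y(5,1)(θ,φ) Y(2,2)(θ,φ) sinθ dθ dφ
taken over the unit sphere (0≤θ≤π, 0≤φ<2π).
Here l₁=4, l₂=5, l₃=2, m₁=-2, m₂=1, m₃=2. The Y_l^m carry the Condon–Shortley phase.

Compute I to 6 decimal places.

-2 + 1 + 2 = 1 ≠ 0: azimuthal integral kills it; I = 0

0.000000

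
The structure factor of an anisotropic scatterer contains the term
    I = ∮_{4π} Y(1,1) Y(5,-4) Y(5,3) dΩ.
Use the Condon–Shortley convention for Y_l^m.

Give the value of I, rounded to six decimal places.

0.000000

L=11 odd ⇒ parity kills the (l;000) factor ⇒ I = 0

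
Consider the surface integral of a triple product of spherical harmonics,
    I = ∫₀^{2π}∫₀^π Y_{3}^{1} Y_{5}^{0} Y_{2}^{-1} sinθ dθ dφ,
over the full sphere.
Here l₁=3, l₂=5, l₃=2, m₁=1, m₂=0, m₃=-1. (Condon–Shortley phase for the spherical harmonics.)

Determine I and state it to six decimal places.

0.169433

Rules hold: Σm=0, L=10 even, 2≤2≤8.
N = 7·11·5 = 385
Δ = 6!·0!·4!/11! = 1/2310
Racah Σ t=3..3: t=3:−1/144 = -1/144
⇒ 3j(3 5 2; 0 0 0)² = 10/231, sgn -1
Racah Σ t=2..2: t=2:+1/288 = 1/288
⇒ 3j(3 5 2; 1 0 -1)² = 5/231, sgn -1
4πI² = N·(3j₀)²·(3jₘ)² = 250/693
I = +1·√(0.36075/4π) = 0.16943318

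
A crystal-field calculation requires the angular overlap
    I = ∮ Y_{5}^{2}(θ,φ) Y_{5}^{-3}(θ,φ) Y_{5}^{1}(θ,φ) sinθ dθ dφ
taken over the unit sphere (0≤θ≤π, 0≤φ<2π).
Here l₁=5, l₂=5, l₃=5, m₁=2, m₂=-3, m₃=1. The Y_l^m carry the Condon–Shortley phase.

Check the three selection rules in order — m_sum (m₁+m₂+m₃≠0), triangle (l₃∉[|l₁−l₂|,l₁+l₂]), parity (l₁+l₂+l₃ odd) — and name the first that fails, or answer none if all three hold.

azimuthal sum: 2 − 3 + 1 = 0  ✓
0 ≤ 5 ≤ 10 (triangle on l)  ✓
L = 5 + 5 + 5 = 15 (odd)  ✗

parity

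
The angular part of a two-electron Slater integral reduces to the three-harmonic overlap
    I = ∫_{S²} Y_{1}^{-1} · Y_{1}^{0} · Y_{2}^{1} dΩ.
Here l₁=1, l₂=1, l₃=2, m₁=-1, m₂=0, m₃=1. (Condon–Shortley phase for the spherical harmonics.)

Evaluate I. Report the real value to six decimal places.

-0.218510

Checks pass: Σm=0; 4 even; l₃=2∈[0,2].
(2·1+1)(2·1+1)(2·2+1) = 45
Δ: 0! 2! 2! / 5! → 1/30
sum: t=0:+1/1 = 1/1
3j²(1 1 2; 0 0 0) = Δ·Π!·Σ² = 2/15  (sign +1)
sum: t=0:+1/2 = 1/2
3j²(1 1 2; -1 0 1) = Δ·Π!·Σ² = 1/10  (sign -1)
combine: 4πI² = 45·2/15·1/10 = 3/5
take √, sign -1: I = -0.21850969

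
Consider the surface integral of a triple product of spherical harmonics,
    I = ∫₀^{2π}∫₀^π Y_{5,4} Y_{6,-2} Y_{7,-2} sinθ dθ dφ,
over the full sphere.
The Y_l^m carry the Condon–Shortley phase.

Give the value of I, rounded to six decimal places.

0.103719

m-sum 0 ✓  L=18 even ✓  1≤7≤11 ✓
Π(2lᵢ+1) = 11×13×15 = 2145
triangle coeff Δ(5,6,7) = 1/174594420
Σ_t [0,4]: t=0:+1/4147200 t=1:−1/207360 t=2:+1/82944 t=3:−1/207360 t=4:+1/4147200 = 1/345600
(3j)²=420/46189 [(5 6 7; 0 0 0)], sign=-1
Σ_t [0,1]: t=0:+1/1658880 t=1:−1/3110400 = 7/24883200
(3j)²=4802/692835 [(5 6 7; 4 -2 -2)], sign=-1
⇒ 4πI² = 2016840/14919047
I = (+1)√(2016840/14919047/(4π)) = 0.10371946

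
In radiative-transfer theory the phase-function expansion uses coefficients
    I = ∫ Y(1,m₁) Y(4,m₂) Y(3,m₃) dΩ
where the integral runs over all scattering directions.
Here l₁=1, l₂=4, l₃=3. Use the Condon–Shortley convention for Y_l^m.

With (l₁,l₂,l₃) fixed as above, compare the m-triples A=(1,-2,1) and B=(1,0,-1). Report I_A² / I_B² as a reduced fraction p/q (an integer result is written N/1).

Shared (l₁,l₂,l₃)=(1,4,3): N and (l;000)² cancel in I_A²/I_B².
A: Δ = 2!·0!·6!/9! = 1/252; Racah Σ t=0..0: t=0:+1/96 = 1/96; ⇒ 3j(1 4 3; 1 -2 1)² = 5/84, sgn +1
B: Δ = 2!·0!·6!/9! = 1/252; Racah Σ t=0..0: t=0:+1/96 = 1/96; ⇒ 3j(1 4 3; 1 0 -1)² = 1/42, sgn +1
I_A²/I_B² = (5/84)/(1/42) = 5/2

5/2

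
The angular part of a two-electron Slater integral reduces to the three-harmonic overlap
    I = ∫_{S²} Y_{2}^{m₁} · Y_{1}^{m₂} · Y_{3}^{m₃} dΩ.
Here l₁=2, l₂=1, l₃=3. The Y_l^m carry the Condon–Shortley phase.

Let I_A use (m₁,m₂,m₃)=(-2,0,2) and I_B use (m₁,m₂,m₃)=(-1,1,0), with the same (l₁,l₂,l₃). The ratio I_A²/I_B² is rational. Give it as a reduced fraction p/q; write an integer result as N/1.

Same 2,1,3: normalisation and zero-m 3j drop out of the ratio.
A: Δ: 0! 4! 2! / 7! → 1/105; sum: t=0:+1/24 = 1/24; 3j²(2 1 3; -2 0 2) = Δ·Π!·Σ² = 1/21  (sign -1)
B: Δ: 0! 4! 2! / 7! → 1/105; sum: t=0:+1/12 = 1/12; 3j²(2 1 3; -1 1 0) = Δ·Π!·Σ² = 1/35  (sign -1)
I_A²/I_B² = (1/21)/(1/35) = 5/3

5/3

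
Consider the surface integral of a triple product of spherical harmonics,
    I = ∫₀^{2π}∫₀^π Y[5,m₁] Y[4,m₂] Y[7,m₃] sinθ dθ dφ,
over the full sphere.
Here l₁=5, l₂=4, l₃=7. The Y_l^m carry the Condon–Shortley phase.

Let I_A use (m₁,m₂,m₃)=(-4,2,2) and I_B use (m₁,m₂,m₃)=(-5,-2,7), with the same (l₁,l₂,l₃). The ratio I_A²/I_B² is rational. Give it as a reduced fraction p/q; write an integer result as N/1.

Shared (l₁,l₂,l₃)=(5,4,7): N and (l;000)² cancel in I_A²/I_B².
A: Δ = 2!·8!·6!/17! = 1/6126120; Racah Σ t=1..2: t=1:−1/4838400 t=2:+1/483840 = 1/537600; ⇒ 3j(5 4 7; -4 2 2)² = 2187/170170, sgn -1
B: Δ = 2!·8!·6!/17! = 1/6126120; Racah Σ t=2..2: t=2:+1/58060800 = 1/58060800; ⇒ 3j(5 4 7; -5 -2 7)² = 3/136, sgn +1
I_A²/I_B² = (2187/170170)/(3/136) = 2916/5005

2916/5005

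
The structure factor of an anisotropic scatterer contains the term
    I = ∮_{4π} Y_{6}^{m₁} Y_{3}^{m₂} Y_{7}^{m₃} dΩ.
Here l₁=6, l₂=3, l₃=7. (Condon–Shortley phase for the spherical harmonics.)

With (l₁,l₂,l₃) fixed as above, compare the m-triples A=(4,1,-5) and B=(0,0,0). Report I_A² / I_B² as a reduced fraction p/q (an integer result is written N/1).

Shared (l₁,l₂,l₃)=(6,3,7): N and (l;000)² cancel in I_A²/I_B².
A: Δ = 2!·10!·4!/17! = 1/2042040; Racah Σ t=0..2: t=0:+1/3870720 t=1:−1/2177280 t=2:+1/29030400 = -29/174182400; ⇒ 3j(6 3 7; 4 1 -5)² = 841/185640, sgn -1
B: Δ = 2!·10!·4!/17! = 1/2042040; Racah Σ t=0..2: t=0:+1/207360 t=1:−1/57600 t=2:+1/207360 = -1/129600; ⇒ 3j(6 3 7; 0 0 0)² = 168/12155, sgn +1
I_A²/I_B² = (841/185640)/(168/12155) = 9251/28224

9251/28224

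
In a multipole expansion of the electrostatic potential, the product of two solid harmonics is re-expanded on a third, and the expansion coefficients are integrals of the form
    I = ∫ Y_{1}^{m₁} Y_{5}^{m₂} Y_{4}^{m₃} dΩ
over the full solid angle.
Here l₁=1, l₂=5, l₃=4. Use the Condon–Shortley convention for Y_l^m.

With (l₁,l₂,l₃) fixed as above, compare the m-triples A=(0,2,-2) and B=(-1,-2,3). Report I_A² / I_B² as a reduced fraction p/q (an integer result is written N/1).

7/1

Shared (l₁,l₂,l₃)=(1,5,4): N and (l;000)² cancel in I_A²/I_B².
A: Δ = 2!·0!·8!/11! = 1/495; Racah Σ t=1..1: t=1:−1/1440 = -1/1440; ⇒ 3j(1 5 4; 0 2 -2)² = 7/165, sgn -1
B: Δ = 2!·0!·8!/11! = 1/495; Racah Σ t=2..2: t=2:+1/10080 = 1/10080; ⇒ 3j(1 5 4; -1 -2 3)² = 1/165, sgn -1
I_A²/I_B² = (7/165)/(1/165) = 7/1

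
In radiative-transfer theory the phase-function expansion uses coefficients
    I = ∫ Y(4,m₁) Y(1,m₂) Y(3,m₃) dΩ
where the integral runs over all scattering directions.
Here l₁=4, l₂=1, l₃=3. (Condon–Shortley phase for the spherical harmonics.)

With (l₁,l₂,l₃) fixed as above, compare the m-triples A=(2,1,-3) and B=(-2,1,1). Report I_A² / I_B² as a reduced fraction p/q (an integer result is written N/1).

Shared (l₁,l₂,l₃)=(4,1,3): N and (l;000)² cancel in I_A²/I_B².
A: Δ = 2!·6!·0!/9! = 1/252; Racah Σ t=2..2: t=2:+1/1440 = 1/1440; ⇒ 3j(4 1 3; 2 1 -3)² = 1/252, sgn +1
B: Δ = 2!·6!·0!/9! = 1/252; Racah Σ t=2..2: t=2:+1/96 = 1/96; ⇒ 3j(4 1 3; -2 1 1)² = 5/84, sgn +1
I_A²/I_B² = (1/252)/(5/84) = 1/15

1/15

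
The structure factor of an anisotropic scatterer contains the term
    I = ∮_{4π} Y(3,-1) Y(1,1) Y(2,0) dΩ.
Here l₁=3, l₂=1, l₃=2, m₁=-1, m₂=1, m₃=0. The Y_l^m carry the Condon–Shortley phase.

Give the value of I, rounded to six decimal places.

m-sum 0 ✓  L=6 even ✓  2≤2≤4 ✓
Π(2lᵢ+1) = 7×3×5 = 105
triangle coeff Δ(3,1,2) = 1/105
Σ_t [1,1]: t=1:−1/4 = -1/4
(3j)²=3/35 [(3 1 2; 0 0 0)], sign=-1
Σ_t [2,2]: t=2:+1/8 = 1/8
(3j)²=2/35 [(3 1 2; -1 1 0)], sign=+1
⇒ 4πI² = 18/35
I = (-1)√(18/35/(4π)) = -0.20230066

-0.202301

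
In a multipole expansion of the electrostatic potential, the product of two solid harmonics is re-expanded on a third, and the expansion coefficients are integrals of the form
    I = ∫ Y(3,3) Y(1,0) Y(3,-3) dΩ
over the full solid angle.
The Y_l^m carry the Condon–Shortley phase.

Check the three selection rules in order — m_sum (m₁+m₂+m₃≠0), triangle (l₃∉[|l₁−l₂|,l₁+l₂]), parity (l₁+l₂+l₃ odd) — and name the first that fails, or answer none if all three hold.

parity

Σmᵢ = 0  ✓
l₃∈[|l₁−l₂|,l₁+l₂]=[2,4], have l₃=3  ✓
Σlᵢ = 7 ⇒ odd  ✗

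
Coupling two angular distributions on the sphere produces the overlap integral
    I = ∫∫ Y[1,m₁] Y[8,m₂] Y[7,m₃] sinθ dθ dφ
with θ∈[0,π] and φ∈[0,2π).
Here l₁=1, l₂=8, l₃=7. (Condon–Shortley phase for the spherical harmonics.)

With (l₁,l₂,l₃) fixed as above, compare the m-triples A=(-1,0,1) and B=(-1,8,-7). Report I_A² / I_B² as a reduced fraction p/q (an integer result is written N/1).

7/30

Same 1,8,7: normalisation and zero-m 3j drop out of the ratio.
A: Δ: 2! 0! 14! / 17! → 1/2040; sum: t=2:+1/58060800 = 1/58060800; 3j²(1 8 7; -1 0 1) = Δ·Π!·Σ² = 7/510  (sign +1)
B: Δ: 2! 0! 14! / 17! → 1/2040; sum: t=2:+1/174356582400 = 1/174356582400; 3j²(1 8 7; -1 8 -7) = Δ·Π!·Σ² = 1/17  (sign +1)
I_A²/I_B² = (7/510)/(1/17) = 7/30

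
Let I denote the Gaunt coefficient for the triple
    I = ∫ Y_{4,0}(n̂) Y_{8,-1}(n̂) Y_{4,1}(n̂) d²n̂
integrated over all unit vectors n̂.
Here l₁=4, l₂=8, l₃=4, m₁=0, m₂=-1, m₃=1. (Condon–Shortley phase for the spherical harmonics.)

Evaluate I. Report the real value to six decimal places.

Checks pass: Σm=0; 16 even; l₃=4∈[4,12].
(2·4+1)(2·8+1)(2·4+1) = 1377
Δ: 8! 0! 8! / 17! → 1/218790
sum: t=4:+1/331776 = 1/331776
3j²(4 8 4; 0 0 0) = Δ·Π!·Σ² = 490/21879  (sign +1)
sum: t=4:+1/414720 = 1/414720
3j²(4 8 4; 0 -1 1) = Δ·Π!·Σ² = 49/2431  (sign -1)
combine: 4πI² = 1377·490/21879·49/2431 = 216090/347633
take √, sign -1: I = -0.22240877

-0.222409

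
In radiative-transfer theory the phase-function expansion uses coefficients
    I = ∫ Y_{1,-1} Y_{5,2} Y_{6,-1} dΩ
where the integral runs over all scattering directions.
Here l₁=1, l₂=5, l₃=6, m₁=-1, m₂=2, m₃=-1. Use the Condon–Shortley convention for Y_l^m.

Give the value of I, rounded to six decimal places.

m-sum 0 ✓  L=12 even ✓  4≤6≤6 ✓
Π(2lᵢ+1) = 3×11×13 = 429
triangle coeff Δ(1,5,6) = 1/858
Σ_t [0,0]: t=0:+1/14400 = 1/14400
(3j)²=6/143 [(1 5 6; 0 0 0)], sign=+1
Σ_t [0,0]: t=0:+1/60480 = 1/60480
(3j)²=5/429 [(1 5 6; -1 2 -1)], sign=-1
⇒ 4πI² = 30/143
I = (-1)√(30/143/(4π)) = -0.12920749

-0.129207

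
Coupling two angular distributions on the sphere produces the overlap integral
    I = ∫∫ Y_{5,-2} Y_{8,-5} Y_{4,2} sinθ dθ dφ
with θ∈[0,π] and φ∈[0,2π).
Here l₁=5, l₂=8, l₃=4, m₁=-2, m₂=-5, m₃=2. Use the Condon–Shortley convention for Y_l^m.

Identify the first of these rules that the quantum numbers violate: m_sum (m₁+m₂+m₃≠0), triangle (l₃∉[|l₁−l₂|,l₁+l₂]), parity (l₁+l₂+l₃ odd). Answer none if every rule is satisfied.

Σmᵢ = -5  ✗
l₃∈[|l₁−l₂|,l₁+l₂]=[3,13], have l₃=4
Σlᵢ = 17 ⇒ odd

m_sum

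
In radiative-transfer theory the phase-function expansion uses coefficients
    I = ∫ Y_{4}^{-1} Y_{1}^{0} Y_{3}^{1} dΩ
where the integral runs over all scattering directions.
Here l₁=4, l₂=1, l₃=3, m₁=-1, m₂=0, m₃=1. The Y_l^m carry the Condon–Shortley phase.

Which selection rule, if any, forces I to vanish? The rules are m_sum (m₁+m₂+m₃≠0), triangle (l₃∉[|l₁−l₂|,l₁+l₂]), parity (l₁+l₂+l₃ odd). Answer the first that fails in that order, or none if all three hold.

none

Σmᵢ = 0  ✓
l₃∈[|l₁−l₂|,l₁+l₂]=[3,5], have l₃=3  ✓
Σlᵢ = 8 ⇒ even  ✓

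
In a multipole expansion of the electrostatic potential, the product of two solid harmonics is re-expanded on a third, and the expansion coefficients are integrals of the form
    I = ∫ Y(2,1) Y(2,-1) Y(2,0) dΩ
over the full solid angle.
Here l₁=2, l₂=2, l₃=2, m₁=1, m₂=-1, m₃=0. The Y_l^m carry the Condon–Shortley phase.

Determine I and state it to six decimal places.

-0.090112

Rules hold: Σm=0, L=6 even, 0≤2≤4.
N = 5·5·5 = 125
Δ = 2!·2!·2!/7! = 1/630
Racah Σ t=0..2: t=0:+1/8 t=1:−1/1 t=2:+1/8 = -3/4
⇒ 3j(2 2 2; 0 0 0)² = 2/35, sgn -1
Racah Σ t=0..1: t=0:+1/2 t=1:−1/4 = 1/4
⇒ 3j(2 2 2; 1 -1 0)² = 1/70, sgn +1
4πI² = N·(3j₀)²·(3jₘ)² = 5/49
I = -1·√(0.102041/4π) = -0.09011188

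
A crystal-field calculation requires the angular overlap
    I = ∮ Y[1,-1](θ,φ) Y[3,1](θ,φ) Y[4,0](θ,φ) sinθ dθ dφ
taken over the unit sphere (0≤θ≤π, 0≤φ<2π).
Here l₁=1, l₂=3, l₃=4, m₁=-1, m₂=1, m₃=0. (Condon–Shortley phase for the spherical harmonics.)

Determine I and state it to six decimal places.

Rules hold: Σm=0, L=8 even, 2≤4≤4.
N = 3·7·9 = 189
Δ = 0!·2!·6!/9! = 1/252
Racah Σ t=0..0: t=0:+1/36 = 1/36
⇒ 3j(1 3 4; 0 0 0)² = 4/63, sgn +1
Racah Σ t=0..0: t=0:+1/96 = 1/96
⇒ 3j(1 3 4; -1 1 0)² = 1/42, sgn +1
4πI² = N·(3j₀)²·(3jₘ)² = 2/7
I = +1·√(0.285714/4π) = 0.15078601

0.150786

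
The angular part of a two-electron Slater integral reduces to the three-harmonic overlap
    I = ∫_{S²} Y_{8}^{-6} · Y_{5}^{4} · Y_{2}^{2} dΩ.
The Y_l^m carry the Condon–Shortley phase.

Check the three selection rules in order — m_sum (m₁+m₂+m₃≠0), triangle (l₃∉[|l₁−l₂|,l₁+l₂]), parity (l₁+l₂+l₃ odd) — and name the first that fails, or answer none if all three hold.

Σmᵢ = 0  ✓
l₃∈[|l₁−l₂|,l₁+l₂]=[3,13], have l₃=2  ✗
Σlᵢ = 15 ⇒ odd

triangle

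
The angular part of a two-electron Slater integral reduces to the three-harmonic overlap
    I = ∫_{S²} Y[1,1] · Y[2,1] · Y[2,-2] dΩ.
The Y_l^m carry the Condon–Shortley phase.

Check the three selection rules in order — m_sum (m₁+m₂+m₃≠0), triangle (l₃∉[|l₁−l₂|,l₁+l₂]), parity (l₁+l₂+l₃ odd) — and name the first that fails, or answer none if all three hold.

m₁+m₂+m₃ = 1 + 1 − 2 = 0  ✓
triangle: |1−2|=1 ≤ l₃=2 ≤ 1+2=3  ✓
parity: l₁+l₂+l₃ = 5 is odd  ✗

parity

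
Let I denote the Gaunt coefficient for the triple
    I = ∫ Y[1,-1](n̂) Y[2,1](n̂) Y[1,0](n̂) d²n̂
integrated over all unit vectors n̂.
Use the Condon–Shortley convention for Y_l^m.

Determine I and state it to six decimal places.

Rules hold: Σm=0, L=4 even, 1≤1≤3.
N = 3·5·3 = 45
Δ = 2!·0!·2!/5! = 1/30
Racah Σ t=1..1: t=1:−1/1 = -1/1
⇒ 3j(1 2 1; 0 0 0)² = 2/15, sgn +1
Racah Σ t=2..2: t=2:+1/2 = 1/2
⇒ 3j(1 2 1; -1 1 0)² = 1/10, sgn -1
4πI² = N·(3j₀)²·(3jₘ)² = 3/5
I = -1·√(0.6/4π) = -0.21850969

-0.218510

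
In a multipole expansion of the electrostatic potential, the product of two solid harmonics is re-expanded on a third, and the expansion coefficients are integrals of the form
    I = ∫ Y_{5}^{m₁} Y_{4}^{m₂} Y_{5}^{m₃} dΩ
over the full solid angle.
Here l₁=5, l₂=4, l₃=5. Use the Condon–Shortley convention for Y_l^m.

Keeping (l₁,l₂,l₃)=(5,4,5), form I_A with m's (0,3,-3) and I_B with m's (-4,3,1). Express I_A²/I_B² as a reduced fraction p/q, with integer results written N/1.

Shared (l₁,l₂,l₃)=(5,4,5): N and (l;000)² cancel in I_A²/I_B².
A: Δ = 4!·6!·4!/15! = 1/3153150; Racah Σ t=3..4: t=3:−1/6912 t=4:+1/17280 = -1/11520; ⇒ 3j(5 4 5; 0 3 -3)² = 2/143, sgn -1
B: Δ = 4!·6!·4!/15! = 1/3153150; Racah Σ t=3..4: t=3:−1/103680 t=4:+1/17280 = 1/20736; ⇒ 3j(5 4 5; -4 3 1)² = 10/429, sgn +1
I_A²/I_B² = (2/143)/(10/429) = 3/5

3/5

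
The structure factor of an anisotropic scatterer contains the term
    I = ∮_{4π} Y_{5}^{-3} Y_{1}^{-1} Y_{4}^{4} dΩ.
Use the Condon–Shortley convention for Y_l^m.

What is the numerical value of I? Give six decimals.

-0.049106

m-sum 0 ✓  L=10 even ✓  4≤4≤6 ✓
Π(2lᵢ+1) = 11×3×9 = 297
triangle coeff Δ(5,1,4) = 1/495
Σ_t [1,1]: t=1:−1/576 = -1/576
(3j)²=5/99 [(5 1 4; 0 0 0)], sign=-1
Σ_t [0,0]: t=0:+1/80640 = 1/80640
(3j)²=1/495 [(5 1 4; -3 -1 4)], sign=+1
⇒ 4πI² = 1/33
I = (-1)√(1/33/(4π)) = -0.04910640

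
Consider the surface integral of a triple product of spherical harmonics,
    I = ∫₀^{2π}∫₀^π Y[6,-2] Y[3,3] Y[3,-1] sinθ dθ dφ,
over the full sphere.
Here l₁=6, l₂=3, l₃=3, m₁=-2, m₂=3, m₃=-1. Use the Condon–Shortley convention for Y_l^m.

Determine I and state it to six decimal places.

Rules hold: Σm=0, L=12 even, 3≤3≤9.
N = 13·7·7 = 637
Δ = 6!·6!·0!/13! = 1/12012
Racah Σ t=3..3: t=3:−1/1296 = -1/1296
⇒ 3j(6 3 3; 0 0 0)² = 100/3003, sgn +1
Racah Σ t=6..6: t=6:+1/34560 = 1/34560
⇒ 3j(6 3 3; -2 3 -1)² = 1/429, sgn +1
4πI² = N·(3j₀)²·(3jₘ)² = 700/14157
I = +1·√(0.0494455/4π) = 0.06272757

0.062728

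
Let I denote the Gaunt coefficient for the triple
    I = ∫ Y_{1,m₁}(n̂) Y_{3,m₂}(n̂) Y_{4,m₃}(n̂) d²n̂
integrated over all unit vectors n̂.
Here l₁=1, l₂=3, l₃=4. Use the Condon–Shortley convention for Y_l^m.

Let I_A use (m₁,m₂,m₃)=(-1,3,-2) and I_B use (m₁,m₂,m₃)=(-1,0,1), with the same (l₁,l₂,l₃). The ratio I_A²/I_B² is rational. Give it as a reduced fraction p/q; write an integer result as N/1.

Shared (l₁,l₂,l₃)=(1,3,4): N and (l;000)² cancel in I_A²/I_B².
A: Δ = 0!·2!·6!/9! = 1/252; Racah Σ t=0..0: t=0:+1/1440 = 1/1440; ⇒ 3j(1 3 4; -1 3 -2)² = 1/252, sgn +1
B: Δ = 0!·2!·6!/9! = 1/252; Racah Σ t=0..0: t=0:+1/72 = 1/72; ⇒ 3j(1 3 4; -1 0 1)² = 5/126, sgn -1
I_A²/I_B² = (1/252)/(5/126) = 1/10

1/10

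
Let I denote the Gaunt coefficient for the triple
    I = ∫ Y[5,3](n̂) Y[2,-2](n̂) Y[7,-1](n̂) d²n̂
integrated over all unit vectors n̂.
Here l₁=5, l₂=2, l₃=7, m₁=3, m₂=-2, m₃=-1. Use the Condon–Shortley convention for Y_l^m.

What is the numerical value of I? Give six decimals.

-0.043890

Checks pass: Σm=0; 14 even; l₃=7∈[3,7].
(2·5+1)(2·2+1)(2·7+1) = 825
Δ: 0! 10! 4! / 15! → 1/15015
sum: t=0:+1/57600 = 1/57600
3j²(5 2 7; 0 0 0) = Δ·Π!·Σ² = 21/715  (sign -1)
sum: t=0:+1/1935360 = 1/1935360
3j²(5 2 7; 3 -2 -1) = Δ·Π!·Σ² = 1/1001  (sign +1)
combine: 4πI² = 825·21/715·1/1001 = 45/1859
take √, sign -1: I = -0.04388960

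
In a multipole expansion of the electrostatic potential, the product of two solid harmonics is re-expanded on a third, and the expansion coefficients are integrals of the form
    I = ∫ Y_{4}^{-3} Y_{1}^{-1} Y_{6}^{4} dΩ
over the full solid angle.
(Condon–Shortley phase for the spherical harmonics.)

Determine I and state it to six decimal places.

0.000000

l₃=6 ∉ [3,5] — triangle fails ⇒ I = 0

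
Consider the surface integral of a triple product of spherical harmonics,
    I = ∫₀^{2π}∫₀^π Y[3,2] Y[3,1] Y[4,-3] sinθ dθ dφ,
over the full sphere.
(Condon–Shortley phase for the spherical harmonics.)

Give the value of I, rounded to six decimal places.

-0.095955

Rules hold: Σm=0, L=10 even, 0≤4≤6.
N = 7·7·9 = 441
Δ = 2!·4!·4!/11! = 1/34650
Racah Σ t=0..2: t=0:+1/72 t=1:−1/16 t=2:+1/72 = -5/144
⇒ 3j(3 3 4; 0 0 0)² = 2/77, sgn -1
Racah Σ t=0..1: t=0:+1/288 t=1:−1/144 = -1/288
⇒ 3j(3 3 4; 2 1 -3)² = 1/99, sgn +1
4πI² = N·(3j₀)²·(3jₘ)² = 14/121
I = -1·√(0.115702/4π) = -0.09595473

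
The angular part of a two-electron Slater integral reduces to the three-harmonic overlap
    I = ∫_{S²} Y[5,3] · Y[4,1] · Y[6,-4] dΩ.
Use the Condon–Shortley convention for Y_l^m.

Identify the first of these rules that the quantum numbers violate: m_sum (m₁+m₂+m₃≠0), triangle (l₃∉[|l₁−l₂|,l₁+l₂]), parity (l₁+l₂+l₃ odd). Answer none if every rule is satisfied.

Σmᵢ = 0  ✓
l₃∈[|l₁−l₂|,l₁+l₂]=[1,9], have l₃=6  ✓
Σlᵢ = 15 ⇒ odd  ✗

parity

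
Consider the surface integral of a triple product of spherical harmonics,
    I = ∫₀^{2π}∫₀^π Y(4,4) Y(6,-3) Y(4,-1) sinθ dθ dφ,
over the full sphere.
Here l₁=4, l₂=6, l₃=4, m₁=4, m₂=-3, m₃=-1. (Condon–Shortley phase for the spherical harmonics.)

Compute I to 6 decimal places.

0.155830

Rules hold: Σm=0, L=14 even, 2≤4≤10.
N = 9·13·9 = 1053
Δ = 6!·2!·6!/15! = 1/1261260
Racah Σ t=2..4: t=2:+1/4608 t=3:−1/1296 t=4:+1/4608 = -7/20736
⇒ 3j(4 6 4; 0 0 0)² = 20/1287, sgn -1
Racah Σ t=0..0: t=0:+1/51840 = 1/51840
⇒ 3j(4 6 4; 4 -3 -1)² = 8/429, sgn -1
4πI² = N·(3j₀)²·(3jₘ)² = 480/1573
I = +1·√(0.305149/4π) = 0.15583009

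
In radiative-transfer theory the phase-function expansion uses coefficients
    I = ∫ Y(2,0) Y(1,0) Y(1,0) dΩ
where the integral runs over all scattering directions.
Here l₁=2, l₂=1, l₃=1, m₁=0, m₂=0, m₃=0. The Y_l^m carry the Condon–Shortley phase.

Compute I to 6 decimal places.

m-sum 0 ✓  L=4 even ✓  1≤1≤3 ✓
Π(2lᵢ+1) = 5×3×3 = 45
triangle coeff Δ(2,1,1) = 1/30
Σ_t [1,1]: t=1:−1/1 = -1/1
(3j)²=2/15 [(2 1 1; 0 0 0)], sign=+1
(m-triple is (0,0,0) — same symbol as above.)
⇒ 4πI² = 4/5
I = (+1)√(4/5/(4π)) = 0.25231325

0.252313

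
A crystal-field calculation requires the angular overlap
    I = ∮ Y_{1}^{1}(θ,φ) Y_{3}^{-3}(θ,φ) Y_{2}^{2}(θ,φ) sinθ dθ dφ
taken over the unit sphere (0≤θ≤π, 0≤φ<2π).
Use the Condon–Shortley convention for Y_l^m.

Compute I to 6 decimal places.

m-sum 0 ✓  L=6 even ✓  2≤2≤4 ✓
Π(2lᵢ+1) = 3×7×5 = 105
triangle coeff Δ(1,3,2) = 1/105
Σ_t [1,1]: t=1:−1/4 = -1/4
(3j)²=3/35 [(1 3 2; 0 0 0)], sign=-1
Σ_t [0,0]: t=0:+1/48 = 1/48
(3j)²=1/7 [(1 3 2; 1 -3 2)], sign=+1
⇒ 4πI² = 9/7
I = (-1)√(9/7/(4π)) = -0.31986543

-0.319865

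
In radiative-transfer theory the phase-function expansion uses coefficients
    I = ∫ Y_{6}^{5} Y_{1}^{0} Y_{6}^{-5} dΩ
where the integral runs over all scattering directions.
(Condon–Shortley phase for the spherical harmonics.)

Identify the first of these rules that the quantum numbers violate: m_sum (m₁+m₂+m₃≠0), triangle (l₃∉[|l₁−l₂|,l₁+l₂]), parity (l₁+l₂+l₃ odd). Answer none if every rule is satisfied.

parity

m₁+m₂+m₃ = 5 + 0 − 5 = 0  ✓
triangle: |6−1|=5 ≤ l₃=6 ≤ 6+1=7  ✓
parity: l₁+l₂+l₃ = 13 is odd  ✗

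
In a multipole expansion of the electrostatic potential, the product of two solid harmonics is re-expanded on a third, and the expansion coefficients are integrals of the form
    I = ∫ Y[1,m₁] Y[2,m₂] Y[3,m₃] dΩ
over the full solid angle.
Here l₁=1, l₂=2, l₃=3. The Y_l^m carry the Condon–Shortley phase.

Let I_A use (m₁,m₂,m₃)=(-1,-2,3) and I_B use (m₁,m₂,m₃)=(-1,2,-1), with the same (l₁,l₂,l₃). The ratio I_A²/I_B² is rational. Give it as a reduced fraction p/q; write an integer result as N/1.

15/1

l's match ⇒ only the (l;m) 3-j factors differ between A and B.
A: triangle coeff Δ(1,2,3) = 1/105; Σ_t [0,0]: t=0:+1/48 = 1/48; (3j)²=1/7 [(1 2 3; -1 -2 3)], sign=+1
B: triangle coeff Δ(1,2,3) = 1/105; Σ_t [0,0]: t=0:+1/48 = 1/48; (3j)²=1/105 [(1 2 3; -1 2 -1)], sign=+1
I_A²/I_B² = (1/7)/(1/105) = 15/1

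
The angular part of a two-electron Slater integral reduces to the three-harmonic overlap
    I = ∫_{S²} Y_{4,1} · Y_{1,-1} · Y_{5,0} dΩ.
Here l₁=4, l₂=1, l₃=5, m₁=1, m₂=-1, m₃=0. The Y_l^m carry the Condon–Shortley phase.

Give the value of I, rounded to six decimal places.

0.155288

Checks pass: Σm=0; 10 even; l₃=5∈[3,5].
(2·4+1)(2·1+1)(2·5+1) = 297
Δ: 0! 8! 2! / 11! → 1/495
sum: t=0:+1/576 = 1/576
3j²(4 1 5; 0 0 0) = Δ·Π!·Σ² = 5/99  (sign -1)
sum: t=0:+1/1440 = 1/1440
3j²(4 1 5; 1 -1 0) = Δ·Π!·Σ² = 2/99  (sign -1)
combine: 4πI² = 297·5/99·2/99 = 10/33
take √, sign +1: I = 0.15528807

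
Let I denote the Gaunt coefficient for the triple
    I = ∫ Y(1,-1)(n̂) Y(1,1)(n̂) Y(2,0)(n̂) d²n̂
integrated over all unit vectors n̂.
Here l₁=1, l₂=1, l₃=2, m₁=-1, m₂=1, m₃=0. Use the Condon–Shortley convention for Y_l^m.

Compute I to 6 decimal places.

Checks pass: Σm=0; 4 even; l₃=2∈[0,2].
(2·1+1)(2·1+1)(2·2+1) = 45
Δ: 0! 2! 2! / 5! → 1/30
sum: t=0:+1/1 = 1/1
3j²(1 1 2; 0 0 0) = Δ·Π!·Σ² = 2/15  (sign +1)
sum: t=0:+1/4 = 1/4
3j²(1 1 2; -1 1 0) = Δ·Π!·Σ² = 1/30  (sign +1)
combine: 4πI² = 45·2/15·1/30 = 1/5
take √, sign +1: I = 0.12615663

0.126157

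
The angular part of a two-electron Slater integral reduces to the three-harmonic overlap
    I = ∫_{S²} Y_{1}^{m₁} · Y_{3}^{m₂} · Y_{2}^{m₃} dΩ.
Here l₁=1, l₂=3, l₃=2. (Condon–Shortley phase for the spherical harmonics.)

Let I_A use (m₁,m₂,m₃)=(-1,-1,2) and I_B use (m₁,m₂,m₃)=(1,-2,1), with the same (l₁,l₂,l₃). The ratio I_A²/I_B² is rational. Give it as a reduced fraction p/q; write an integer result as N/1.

1/10

Same 1,3,2: normalisation and zero-m 3j drop out of the ratio.
A: Δ: 2! 0! 4! / 7! → 1/105; sum: t=2:+1/48 = 1/48; 3j²(1 3 2; -1 -1 2) = Δ·Π!·Σ² = 1/105  (sign +1)
B: Δ: 2! 0! 4! / 7! → 1/105; sum: t=0:+1/12 = 1/12; 3j²(1 3 2; 1 -2 1) = Δ·Π!·Σ² = 2/21  (sign -1)
I_A²/I_B² = (1/105)/(2/21) = 1/10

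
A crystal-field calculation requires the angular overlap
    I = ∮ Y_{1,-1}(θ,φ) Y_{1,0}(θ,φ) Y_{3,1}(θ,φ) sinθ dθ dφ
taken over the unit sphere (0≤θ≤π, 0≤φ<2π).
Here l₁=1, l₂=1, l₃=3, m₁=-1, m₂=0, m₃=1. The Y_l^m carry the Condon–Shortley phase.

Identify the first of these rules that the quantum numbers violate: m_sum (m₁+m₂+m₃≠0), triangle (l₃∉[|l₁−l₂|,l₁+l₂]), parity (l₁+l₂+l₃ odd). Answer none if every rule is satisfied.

azimuthal sum: -1 + 0 + 1 = 0  ✓
0 ≤ 3 ≤ 2 (triangle on l)  ✗
L = 1 + 1 + 3 = 5 (odd)

triangle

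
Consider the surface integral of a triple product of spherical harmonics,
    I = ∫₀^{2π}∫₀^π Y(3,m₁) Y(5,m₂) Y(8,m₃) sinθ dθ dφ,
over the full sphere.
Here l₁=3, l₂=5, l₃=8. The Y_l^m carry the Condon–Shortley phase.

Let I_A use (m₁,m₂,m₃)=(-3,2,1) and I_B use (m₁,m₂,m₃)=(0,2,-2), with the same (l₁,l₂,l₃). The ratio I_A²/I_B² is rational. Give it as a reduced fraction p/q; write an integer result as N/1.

7/200

Same 3,5,8: normalisation and zero-m 3j drop out of the ratio.
A: Δ: 0! 6! 10! / 17! → 1/136136; sum: t=0:+1/21772800 = 1/21772800; 3j²(3 5 8; -3 2 1) = Δ·Π!·Σ² = 3/4862  (sign -1)
B: Δ: 0! 6! 10! / 17! → 1/136136; sum: t=0:+1/1088640 = 1/1088640; 3j²(3 5 8; 0 2 -2) = Δ·Π!·Σ² = 300/17017  (sign +1)
I_A²/I_B² = (3/4862)/(300/17017) = 7/200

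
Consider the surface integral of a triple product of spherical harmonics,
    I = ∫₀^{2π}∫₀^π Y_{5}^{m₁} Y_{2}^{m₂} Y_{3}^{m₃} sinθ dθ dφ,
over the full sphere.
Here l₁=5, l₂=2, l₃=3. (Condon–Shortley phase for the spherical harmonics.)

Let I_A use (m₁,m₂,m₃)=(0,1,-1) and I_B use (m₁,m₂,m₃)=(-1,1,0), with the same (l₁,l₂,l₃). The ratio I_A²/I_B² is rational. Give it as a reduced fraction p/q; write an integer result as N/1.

5/8

Shared (l₁,l₂,l₃)=(5,2,3): N and (l;000)² cancel in I_A²/I_B².
A: Δ = 4!·6!·0!/11! = 1/2310; Racah Σ t=3..3: t=3:−1/288 = -1/288; ⇒ 3j(5 2 3; 0 1 -1)² = 5/231, sgn -1
B: Δ = 4!·6!·0!/11! = 1/2310; Racah Σ t=3..3: t=3:−1/216 = -1/216; ⇒ 3j(5 2 3; -1 1 0)² = 8/231, sgn +1
I_A²/I_B² = (5/231)/(8/231) = 5/8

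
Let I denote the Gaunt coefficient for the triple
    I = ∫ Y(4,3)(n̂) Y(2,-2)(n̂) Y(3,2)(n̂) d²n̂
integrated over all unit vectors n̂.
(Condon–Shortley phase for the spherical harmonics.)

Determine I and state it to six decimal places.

0.000000

Σmᵢ = 3 ≠ 0, so the φ-integral vanishes; I = 0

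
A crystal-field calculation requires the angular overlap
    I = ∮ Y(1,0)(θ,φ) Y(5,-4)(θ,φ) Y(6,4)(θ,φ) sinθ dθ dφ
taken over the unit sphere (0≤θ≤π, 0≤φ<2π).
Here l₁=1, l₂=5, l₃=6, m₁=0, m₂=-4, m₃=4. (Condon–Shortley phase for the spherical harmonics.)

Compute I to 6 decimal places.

0.182727

Checks pass: Σm=0; 12 even; l₃=6∈[4,6].
(2·1+1)(2·5+1)(2·6+1) = 429
Δ: 0! 2! 10! / 13! → 1/858
sum: t=0:+1/14400 = 1/14400
3j²(1 5 6; 0 0 0) = Δ·Π!·Σ² = 6/143  (sign +1)
sum: t=0:+1/362880 = 1/362880
3j²(1 5 6; 0 -4 4) = Δ·Π!·Σ² = 10/429  (sign +1)
combine: 4πI² = 429·6/143·10/429 = 60/143
take √, sign +1: I = 0.18272698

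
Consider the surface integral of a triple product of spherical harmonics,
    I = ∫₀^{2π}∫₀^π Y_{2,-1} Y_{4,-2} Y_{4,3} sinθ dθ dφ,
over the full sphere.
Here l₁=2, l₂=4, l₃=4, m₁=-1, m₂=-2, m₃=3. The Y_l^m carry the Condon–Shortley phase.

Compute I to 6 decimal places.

Rules hold: Σm=0, L=10 even, 2≤4≤6.
N = 5·9·9 = 405
Δ = 2!·2!·6!/11! = 1/13860
Racah Σ t=0..2: t=0:+1/192 t=1:−1/36 t=2:+1/192 = -5/288
⇒ 3j(2 4 4; 0 0 0)² = 20/693, sgn -1
Racah Σ t=1..2: t=1:−1/240 t=2:+1/1440 = -1/288
⇒ 3j(2 4 4; -1 -2 3)² = 5/132, sgn +1
4πI² = N·(3j₀)²·(3jₘ)² = 375/847
I = -1·√(0.442739/4π) = -0.18770204

-0.187702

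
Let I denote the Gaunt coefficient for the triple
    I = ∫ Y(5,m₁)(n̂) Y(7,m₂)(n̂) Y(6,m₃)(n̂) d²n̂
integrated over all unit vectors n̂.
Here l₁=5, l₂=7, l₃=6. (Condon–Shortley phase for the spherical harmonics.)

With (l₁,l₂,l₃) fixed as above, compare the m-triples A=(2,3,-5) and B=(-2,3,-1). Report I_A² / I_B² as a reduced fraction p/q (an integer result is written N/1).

6875/486

Same 5,7,6: normalisation and zero-m 3j drop out of the ratio.
A: Δ: 6! 4! 8! / 19! → 1/174594420; sum: t=2:+1/11612160 t=3:−1/4354560 = -1/6967296; 3j²(5 7 6; 2 3 -5) = Δ·Π!·Σ² = 625/50388  (sign +1)
B: Δ: 6! 4! 8! / 19! → 1/174594420; sum: t=3:−1/4354560 t=4:+1/414720 t=5:−1/345600 t=6:+1/2488320 = -1/3225600; 3j²(5 7 6; -2 3 -1) = Δ·Π!·Σ² = 81/92378  (sign +1)
I_A²/I_B² = (625/50388)/(81/92378) = 6875/486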